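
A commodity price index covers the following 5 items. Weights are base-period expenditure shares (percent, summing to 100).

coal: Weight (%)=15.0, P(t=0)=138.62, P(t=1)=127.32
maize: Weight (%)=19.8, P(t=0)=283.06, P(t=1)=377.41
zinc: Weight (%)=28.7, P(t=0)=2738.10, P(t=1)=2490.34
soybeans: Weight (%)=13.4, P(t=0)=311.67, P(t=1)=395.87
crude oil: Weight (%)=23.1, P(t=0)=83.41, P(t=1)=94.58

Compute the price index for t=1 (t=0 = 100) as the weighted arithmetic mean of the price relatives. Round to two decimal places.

coal: 15.0 × (127.32/138.62) = 15.0 × 0.918482 = 13.7772
maize: 19.8 × (377.41/283.06) = 19.8 × 1.333322 = 26.3998
zinc: 28.7 × (2490.34/2738.10) = 28.7 × 0.909514 = 26.1030
soybeans: 13.4 × (395.87/311.67) = 13.4 × 1.270158 = 17.0201
crude oil: 23.1 × (94.58/83.41) = 23.1 × 1.133917 = 26.1935
Index = Σ wᵢ·(p₁ᵢ/p₀ᵢ) = 13.7772 + 26.3998 + 26.1030 + 17.0201 + 26.1935 = 109.4936

109.49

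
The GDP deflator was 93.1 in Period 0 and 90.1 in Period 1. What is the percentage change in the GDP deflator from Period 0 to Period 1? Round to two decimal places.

-3.22%

Change = (90.1 − 93.1) / 93.1 × 100
       = -3.0 / 93.1 × 100 = -3.2223%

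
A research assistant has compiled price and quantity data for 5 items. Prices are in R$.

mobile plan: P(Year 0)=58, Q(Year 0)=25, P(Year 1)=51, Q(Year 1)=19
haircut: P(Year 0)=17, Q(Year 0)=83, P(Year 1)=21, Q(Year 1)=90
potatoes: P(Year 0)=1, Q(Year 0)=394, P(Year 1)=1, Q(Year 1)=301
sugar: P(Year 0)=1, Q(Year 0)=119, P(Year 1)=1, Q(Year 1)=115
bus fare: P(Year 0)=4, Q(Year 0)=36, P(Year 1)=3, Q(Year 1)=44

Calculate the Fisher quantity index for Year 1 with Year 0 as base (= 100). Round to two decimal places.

Laspeyres component (base-period weights):
ΣP(Year 0)Q(Year 1) = 58×19 + 17×90 + 1×301 + 1×115 + 4×44 = 1102 + 1530 + 301 + 115 + 176 = 3224
ΣP(Year 0)Q(Year 0) = 58×25 + 17×83 + 1×394 + 1×119 + 4×36 = 1450 + 1411 + 394 + 119 + 144 = 3518
L = 3224 / 3518 × 100 = 91.6430
Paasche component (current-period weights):
ΣP(Year 1)Q(Year 1) = 51×19 + 21×90 + 1×301 + 1×115 + 3×44 = 969 + 1890 + 301 + 115 + 132 = 3407
ΣP(Year 1)Q(Year 0) = 51×25 + 21×83 + 1×394 + 1×119 + 3×36 = 1275 + 1743 + 394 + 119 + 108 = 3639
P = 3407 / 3639 × 100 = 93.6246
Fisher = √(L × P) = √(91.6430 × 93.6246) = 92.6285

92.63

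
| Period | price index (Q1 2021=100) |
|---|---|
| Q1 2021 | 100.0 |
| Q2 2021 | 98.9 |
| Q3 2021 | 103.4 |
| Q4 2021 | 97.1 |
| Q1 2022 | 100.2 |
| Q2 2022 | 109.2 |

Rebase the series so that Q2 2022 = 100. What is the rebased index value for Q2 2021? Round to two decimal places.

Rebased(Q2 2021) = 98.9 / 109.2 × 100 = 90.5678

90.57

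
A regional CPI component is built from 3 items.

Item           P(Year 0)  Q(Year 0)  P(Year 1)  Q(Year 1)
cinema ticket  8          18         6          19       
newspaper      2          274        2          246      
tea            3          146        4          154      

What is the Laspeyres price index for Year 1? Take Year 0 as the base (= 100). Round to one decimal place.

Laspeyres price index uses base-period quantities as weights.
ΣP(Year 1)·Q(Year 0) = 6×18 + 2×274 + 4×146 = 108 + 548 + 584 = 1240
ΣP(Year 0)·Q(Year 0) = 8×18 + 2×274 + 3×146 = 144 + 548 + 438 = 1130
Index = 1240 / 1130 × 100 = 109.7345

109.7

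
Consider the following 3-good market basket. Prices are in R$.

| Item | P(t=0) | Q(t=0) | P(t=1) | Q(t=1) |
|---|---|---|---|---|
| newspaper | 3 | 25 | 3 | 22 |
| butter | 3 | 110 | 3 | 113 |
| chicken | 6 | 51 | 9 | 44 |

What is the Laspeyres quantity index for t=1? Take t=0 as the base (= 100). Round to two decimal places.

94.09

Laspeyres quantity index uses base-period prices as weights.
ΣP(t=0)·Q(t=1) = 3×22 + 3×113 + 6×44 = 66 + 339 + 264 = 669
ΣP(t=0)·Q(t=0) = 3×25 + 3×110 + 6×51 = 75 + 330 + 306 = 711
Index = 669 / 711 × 100 = 94.0928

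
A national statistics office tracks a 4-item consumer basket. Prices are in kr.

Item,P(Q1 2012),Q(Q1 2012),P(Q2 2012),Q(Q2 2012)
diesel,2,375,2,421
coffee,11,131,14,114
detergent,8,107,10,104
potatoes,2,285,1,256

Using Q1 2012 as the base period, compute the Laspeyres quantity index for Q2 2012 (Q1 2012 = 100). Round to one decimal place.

Laspeyres quantity index uses base-period prices as weights.
ΣP(Q1 2012)·Q(Q2 2012) = 2×421 + 11×114 + 8×104 + 2×256 = 842 + 1254 + 832 + 512 = 3440
ΣP(Q1 2012)·Q(Q1 2012) = 2×375 + 11×131 + 8×107 + 2×285 = 750 + 1441 + 856 + 570 = 3617
Index = 3440 / 3617 × 100 = 95.1064

95.1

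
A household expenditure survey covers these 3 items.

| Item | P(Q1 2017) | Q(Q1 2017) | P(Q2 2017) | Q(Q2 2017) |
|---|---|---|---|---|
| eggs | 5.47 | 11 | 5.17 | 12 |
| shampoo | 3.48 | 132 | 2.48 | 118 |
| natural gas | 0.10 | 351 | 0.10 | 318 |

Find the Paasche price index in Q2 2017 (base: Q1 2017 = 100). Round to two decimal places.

76.07

Paasche price index uses current-period quantities as weights.
ΣP(Q2 2017)·Q(Q2 2017) = 5.17×12 + 2.48×118 + 0.10×318 = 62.04 + 292.64 + 31.8 = 386.48
ΣP(Q1 2017)·Q(Q2 2017) = 5.47×12 + 3.48×118 + 0.10×318 = 65.64 + 410.64 + 31.8 = 508.08
Index = 386.48 / 508.08 × 100 = 76.0668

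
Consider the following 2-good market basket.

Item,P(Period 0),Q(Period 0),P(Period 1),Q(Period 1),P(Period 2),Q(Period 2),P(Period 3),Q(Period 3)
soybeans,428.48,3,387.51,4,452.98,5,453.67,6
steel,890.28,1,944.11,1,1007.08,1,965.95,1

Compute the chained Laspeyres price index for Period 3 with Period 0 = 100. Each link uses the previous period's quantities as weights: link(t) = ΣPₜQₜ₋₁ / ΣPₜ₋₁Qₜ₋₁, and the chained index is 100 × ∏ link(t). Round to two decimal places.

108.18

Link Period 0→Period 1:
ΣP(Period 1)Q(Period 0) = 387.51×3 + 944.11×1 = 1162.53 + 944.11 = 2106.64
ΣP(Period 0)Q(Period 0) = 428.48×3 + 890.28×1 = 1285.44 + 890.28 = 2175.72
link = 2106.64/2175.72 = 0.968250
Link Period 1→Period 2:
ΣP(Period 2)Q(Period 1) = 452.98×4 + 1007.08×1 = 1811.92 + 1007.08 = 2819
ΣP(Period 1)Q(Period 1) = 387.51×4 + 944.11×1 = 1550.04 + 944.11 = 2494.15
link = 2819/2494.15 = 1.130245
Link Period 2→Period 3:
ΣP(Period 3)Q(Period 2) = 453.67×5 + 965.95×1 = 2268.35 + 965.95 = 3234.3
ΣP(Period 2)Q(Period 2) = 452.98×5 + 1007.08×1 = 2264.9 + 1007.08 = 3271.98
link = 3234.3/3271.98 = 0.988484
Chained index = 100 × 0.968250 × 1.130245 × 0.988484 = 108.1756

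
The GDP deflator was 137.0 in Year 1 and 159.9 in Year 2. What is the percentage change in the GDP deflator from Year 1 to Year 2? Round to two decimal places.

Change = (159.9 − 137.0) / 137.0 × 100
       = 22.9 / 137.0 × 100 = 16.7153%

16.72%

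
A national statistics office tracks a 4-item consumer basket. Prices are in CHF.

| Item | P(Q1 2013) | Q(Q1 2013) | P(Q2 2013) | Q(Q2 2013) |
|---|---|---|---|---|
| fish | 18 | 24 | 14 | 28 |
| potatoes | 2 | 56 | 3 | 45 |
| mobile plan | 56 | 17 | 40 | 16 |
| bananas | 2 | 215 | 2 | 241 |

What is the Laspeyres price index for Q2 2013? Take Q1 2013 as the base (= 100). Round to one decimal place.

Laspeyres price index uses base-period quantities as weights.
ΣP(Q2 2013)·Q(Q1 2013) = 14×24 + 3×56 + 40×17 + 2×215 = 336 + 168 + 680 + 430 = 1614
ΣP(Q1 2013)·Q(Q1 2013) = 18×24 + 2×56 + 56×17 + 2×215 = 432 + 112 + 952 + 430 = 1926
Index = 1614 / 1926 × 100 = 83.8006

83.8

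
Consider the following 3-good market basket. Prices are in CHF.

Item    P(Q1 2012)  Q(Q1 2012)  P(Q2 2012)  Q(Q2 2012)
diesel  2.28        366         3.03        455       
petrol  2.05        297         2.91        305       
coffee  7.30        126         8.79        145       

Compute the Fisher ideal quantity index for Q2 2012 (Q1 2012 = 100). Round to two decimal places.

115.04

Laspeyres component (base-period weights):
ΣP(Q1 2012)Q(Q2 2012) = 2.28×455 + 2.05×305 + 7.30×145 = 1037.4 + 625.25 + 1058.5 = 2721.15
ΣP(Q1 2012)Q(Q1 2012) = 2.28×366 + 2.05×297 + 7.30×126 = 834.48 + 608.85 + 919.8 = 2363.13
L = 2721.15 / 2363.13 × 100 = 115.1502
Paasche component (current-period weights):
ΣP(Q2 2012)Q(Q2 2012) = 3.03×455 + 2.91×305 + 8.79×145 = 1378.65 + 887.55 + 1274.55 = 3540.75
ΣP(Q2 2012)Q(Q1 2012) = 3.03×366 + 2.91×297 + 8.79×126 = 1108.98 + 864.27 + 1107.54 = 3080.79
P = 3540.75 / 3080.79 × 100 = 114.9299
Fisher = √(L × P) = √(115.1502 × 114.9299) = 115.0400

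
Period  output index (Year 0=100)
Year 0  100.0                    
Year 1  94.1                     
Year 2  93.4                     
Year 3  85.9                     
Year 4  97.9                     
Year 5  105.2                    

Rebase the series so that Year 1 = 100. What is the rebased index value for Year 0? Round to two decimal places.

Rebased(Year 0) = 100.0 / 94.1 × 100 = 106.2699

106.27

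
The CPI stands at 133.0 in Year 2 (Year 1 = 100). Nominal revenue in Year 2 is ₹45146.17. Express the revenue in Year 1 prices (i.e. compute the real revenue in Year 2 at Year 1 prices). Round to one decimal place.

Real = Nominal ÷ (Index/100) = 45146.17 ÷ (133.0/100)
     = 45146.17 ÷ 1.330 = 33944.4887

33944.5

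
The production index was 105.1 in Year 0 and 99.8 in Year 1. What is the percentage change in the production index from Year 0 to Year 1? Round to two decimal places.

Change = (99.8 − 105.1) / 105.1 × 100
       = -5.3 / 105.1 × 100 = -5.0428%

-5.04%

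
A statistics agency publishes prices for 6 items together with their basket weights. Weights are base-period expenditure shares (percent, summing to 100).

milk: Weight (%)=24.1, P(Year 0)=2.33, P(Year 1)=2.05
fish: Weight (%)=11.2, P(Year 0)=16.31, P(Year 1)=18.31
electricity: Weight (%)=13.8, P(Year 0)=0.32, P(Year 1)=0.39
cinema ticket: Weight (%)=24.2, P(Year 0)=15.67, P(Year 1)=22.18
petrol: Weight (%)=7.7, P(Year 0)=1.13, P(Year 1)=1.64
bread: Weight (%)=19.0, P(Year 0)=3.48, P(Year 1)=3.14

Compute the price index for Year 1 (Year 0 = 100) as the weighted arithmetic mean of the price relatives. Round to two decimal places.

milk: 24.1 × (2.05/2.33) = 24.1 × 0.879828 = 21.2039
fish: 11.2 × (18.31/16.31) = 11.2 × 1.122624 = 12.5734
electricity: 13.8 × (0.39/0.32) = 13.8 × 1.218750 = 16.8188
cinema ticket: 24.2 × (22.18/15.67) = 24.2 × 1.415444 = 34.2537
petrol: 7.7 × (1.64/1.13) = 7.7 × 1.451327 = 11.1752
bread: 19.0 × (3.14/3.48) = 19.0 × 0.902299 = 17.1437
Index = Σ wᵢ·(p₁ᵢ/p₀ᵢ) = 21.2039 + 12.5734 + 16.8188 + 34.2537 + 11.1752 + 17.1437 = 113.1686

113.17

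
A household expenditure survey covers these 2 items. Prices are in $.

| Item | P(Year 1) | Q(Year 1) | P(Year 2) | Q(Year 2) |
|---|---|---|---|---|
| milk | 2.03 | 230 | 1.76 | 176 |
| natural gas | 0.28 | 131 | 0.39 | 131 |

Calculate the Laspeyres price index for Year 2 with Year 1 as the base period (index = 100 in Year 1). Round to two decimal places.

Laspeyres price index uses base-period quantities as weights.
ΣP(Year 2)·Q(Year 1) = 1.76×230 + 0.39×131 = 404.8 + 51.09 = 455.89
ΣP(Year 1)·Q(Year 1) = 2.03×230 + 0.28×131 = 466.9 + 36.68 = 503.58
Index = 455.89 / 503.58 × 100 = 90.5298

90.53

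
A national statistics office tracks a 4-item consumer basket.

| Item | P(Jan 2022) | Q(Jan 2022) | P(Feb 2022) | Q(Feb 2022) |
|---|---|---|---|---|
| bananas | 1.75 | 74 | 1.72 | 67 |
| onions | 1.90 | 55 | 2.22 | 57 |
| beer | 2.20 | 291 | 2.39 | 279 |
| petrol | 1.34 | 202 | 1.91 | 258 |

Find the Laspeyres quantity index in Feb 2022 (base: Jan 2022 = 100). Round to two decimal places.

Laspeyres quantity index uses base-period prices as weights.
ΣP(Jan 2022)·Q(Feb 2022) = 1.75×67 + 1.90×57 + 2.20×279 + 1.34×258 = 117.25 + 108.3 + 613.8 + 345.72 = 1185.07
ΣP(Jan 2022)·Q(Jan 2022) = 1.75×74 + 1.90×55 + 2.20×291 + 1.34×202 = 129.5 + 104.5 + 640.2 + 270.68 = 1144.88
Index = 1185.07 / 1144.88 × 100 = 103.5104

103.51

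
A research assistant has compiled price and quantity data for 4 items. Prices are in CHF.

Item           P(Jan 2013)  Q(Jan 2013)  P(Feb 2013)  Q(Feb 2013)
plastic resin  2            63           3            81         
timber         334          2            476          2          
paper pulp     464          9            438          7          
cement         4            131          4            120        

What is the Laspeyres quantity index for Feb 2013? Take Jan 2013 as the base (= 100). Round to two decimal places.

Laspeyres quantity index uses base-period prices as weights.
ΣP(Jan 2013)·Q(Feb 2013) = 2×81 + 334×2 + 464×7 + 4×120 = 162 + 668 + 3248 + 480 = 4558
ΣP(Jan 2013)·Q(Jan 2013) = 2×63 + 334×2 + 464×9 + 4×131 = 126 + 668 + 4176 + 524 = 5494
Index = 4558 / 5494 × 100 = 82.9632

82.96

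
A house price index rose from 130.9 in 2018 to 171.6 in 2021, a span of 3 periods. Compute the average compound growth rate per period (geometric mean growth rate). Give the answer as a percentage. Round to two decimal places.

Growth factor = (171.6/130.9)^(1/3) = (1.310924)^(1/3) = 1.094441
Growth rate = 1.094441 − 1 = 0.094441 = 9.4441%

9.44%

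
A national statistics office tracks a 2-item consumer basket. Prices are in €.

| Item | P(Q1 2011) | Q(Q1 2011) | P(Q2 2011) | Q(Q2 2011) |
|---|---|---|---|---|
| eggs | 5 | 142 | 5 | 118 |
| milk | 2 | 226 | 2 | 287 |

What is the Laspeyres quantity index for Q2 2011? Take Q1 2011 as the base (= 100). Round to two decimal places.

Laspeyres quantity index uses base-period prices as weights.
ΣP(Q1 2011)·Q(Q2 2011) = 5×118 + 2×287 = 590 + 574 = 1164
ΣP(Q1 2011)·Q(Q1 2011) = 5×142 + 2×226 = 710 + 452 = 1162
Index = 1164 / 1162 × 100 = 100.1721

100.17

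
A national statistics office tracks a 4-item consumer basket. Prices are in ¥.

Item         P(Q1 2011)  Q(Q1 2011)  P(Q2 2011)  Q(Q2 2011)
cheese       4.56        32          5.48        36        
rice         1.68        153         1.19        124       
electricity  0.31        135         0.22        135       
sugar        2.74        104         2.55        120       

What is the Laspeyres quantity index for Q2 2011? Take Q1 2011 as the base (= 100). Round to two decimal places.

101.83

Laspeyres quantity index uses base-period prices as weights.
ΣP(Q1 2011)·Q(Q2 2011) = 4.56×36 + 1.68×124 + 0.31×135 + 2.74×120 = 164.16 + 208.32 + 41.85 + 328.8 = 743.13
ΣP(Q1 2011)·Q(Q1 2011) = 4.56×32 + 1.68×153 + 0.31×135 + 2.74×104 = 145.92 + 257.04 + 41.85 + 284.96 = 729.77
Index = 743.13 / 729.77 × 100 = 101.8307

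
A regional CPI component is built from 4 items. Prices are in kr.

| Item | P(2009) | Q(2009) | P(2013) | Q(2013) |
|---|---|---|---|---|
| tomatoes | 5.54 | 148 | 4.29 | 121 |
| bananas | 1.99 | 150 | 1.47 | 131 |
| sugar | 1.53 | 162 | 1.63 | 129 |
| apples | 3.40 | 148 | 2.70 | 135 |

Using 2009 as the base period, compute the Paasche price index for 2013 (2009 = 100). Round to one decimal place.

Paasche price index uses current-period quantities as weights.
ΣP(2013)·Q(2013) = 4.29×121 + 1.47×131 + 1.63×129 + 2.70×135 = 519.09 + 192.57 + 210.27 + 364.5 = 1286.43
ΣP(2009)·Q(2013) = 5.54×121 + 1.99×131 + 1.53×129 + 3.40×135 = 670.34 + 260.69 + 197.37 + 459 = 1587.4
Index = 1286.43 / 1587.4 × 100 = 81.0401

81.0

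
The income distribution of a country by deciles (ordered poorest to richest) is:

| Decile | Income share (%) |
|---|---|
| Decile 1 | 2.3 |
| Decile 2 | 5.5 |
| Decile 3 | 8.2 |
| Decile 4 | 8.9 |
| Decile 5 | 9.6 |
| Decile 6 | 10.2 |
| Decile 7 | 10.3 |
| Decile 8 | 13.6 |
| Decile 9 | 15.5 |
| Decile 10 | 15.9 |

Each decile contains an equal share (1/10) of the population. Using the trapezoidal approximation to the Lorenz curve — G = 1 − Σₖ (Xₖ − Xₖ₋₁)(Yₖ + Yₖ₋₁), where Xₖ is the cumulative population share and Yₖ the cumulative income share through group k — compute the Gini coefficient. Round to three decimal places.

Cumulative income shares Yₖ: 0.0230, 0.0780, 0.1600, 0.2490, 0.3450, 0.4470, 0.5500, 0.6860, 0.8410, 1.0000
Σ (Xₖ−Xₖ₋₁)(Yₖ+Yₖ₋₁) = (1/10)(0.0230+0.0000) + (1/10)(0.0780+0.0230) + (1/10)(0.1600+0.0780) + (1/10)(0.2490+0.1600) + (1/10)(0.3450+0.2490) + (1/10)(0.4470+0.3450) + (1/10)(0.5500+0.4470) + (1/10)(0.6860+0.5500) + (1/10)(0.8410+0.6860) + (1/10)(1.0000+0.8410)
  = 0.0023 + 0.0101 + 0.0238 + 0.0409 + 0.0594 + 0.0792 + 0.0997 + 0.1236 + 0.1527 + 0.1841 = 0.7758
G = 1 − 0.7758 = 0.2242

0.224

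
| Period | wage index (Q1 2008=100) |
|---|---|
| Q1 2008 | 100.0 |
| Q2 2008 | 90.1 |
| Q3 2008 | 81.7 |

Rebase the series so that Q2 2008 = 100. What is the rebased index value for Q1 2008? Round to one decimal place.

111.0

Rebased(Q1 2008) = 100.0 / 90.1 × 100 = 110.9878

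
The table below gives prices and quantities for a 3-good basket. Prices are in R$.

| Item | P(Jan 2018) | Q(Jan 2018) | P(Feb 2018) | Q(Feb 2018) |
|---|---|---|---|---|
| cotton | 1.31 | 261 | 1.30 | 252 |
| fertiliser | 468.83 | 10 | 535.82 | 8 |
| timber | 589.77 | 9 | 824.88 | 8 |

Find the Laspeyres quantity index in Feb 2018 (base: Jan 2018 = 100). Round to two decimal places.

85.11

Laspeyres quantity index uses base-period prices as weights.
ΣP(Jan 2018)·Q(Feb 2018) = 1.31×252 + 468.83×8 + 589.77×8 = 330.12 + 3750.64 + 4718.16 = 8798.92
ΣP(Jan 2018)·Q(Jan 2018) = 1.31×261 + 468.83×10 + 589.77×9 = 341.91 + 4688.3 + 5307.93 = 10338.14
Index = 8798.92 / 10338.14 × 100 = 85.1112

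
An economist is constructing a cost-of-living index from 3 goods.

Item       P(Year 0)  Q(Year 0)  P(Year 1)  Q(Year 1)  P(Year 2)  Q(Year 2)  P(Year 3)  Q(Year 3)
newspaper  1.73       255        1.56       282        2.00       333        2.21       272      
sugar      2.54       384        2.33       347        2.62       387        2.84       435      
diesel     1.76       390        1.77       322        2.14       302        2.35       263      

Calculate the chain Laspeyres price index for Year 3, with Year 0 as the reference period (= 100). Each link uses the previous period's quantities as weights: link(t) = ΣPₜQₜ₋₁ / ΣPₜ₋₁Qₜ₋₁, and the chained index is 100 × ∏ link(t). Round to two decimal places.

122.65

Link Year 0→Year 1:
ΣP(Year 1)Q(Year 0) = 1.56×255 + 2.33×384 + 1.77×390 = 397.8 + 894.72 + 690.3 = 1982.82
ΣP(Year 0)Q(Year 0) = 1.73×255 + 2.54×384 + 1.76×390 = 441.15 + 975.36 + 686.4 = 2102.91
link = 1982.82/2102.91 = 0.942893
Link Year 1→Year 2:
ΣP(Year 2)Q(Year 1) = 2.00×282 + 2.62×347 + 2.14×322 = 564 + 909.14 + 689.08 = 2162.22
ΣP(Year 1)Q(Year 1) = 1.56×282 + 2.33×347 + 1.77×322 = 439.92 + 808.51 + 569.94 = 1818.37
link = 2162.22/1818.37 = 1.189098
Link Year 2→Year 3:
ΣP(Year 3)Q(Year 2) = 2.21×333 + 2.84×387 + 2.35×302 = 735.93 + 1099.08 + 709.7 = 2544.71
ΣP(Year 2)Q(Year 2) = 2.00×333 + 2.62×387 + 2.14×302 = 666 + 1013.94 + 646.28 = 2326.22
link = 2544.71/2326.22 = 1.093925
Chained index = 100 × 0.942893 × 1.189098 × 1.093925 = 122.6501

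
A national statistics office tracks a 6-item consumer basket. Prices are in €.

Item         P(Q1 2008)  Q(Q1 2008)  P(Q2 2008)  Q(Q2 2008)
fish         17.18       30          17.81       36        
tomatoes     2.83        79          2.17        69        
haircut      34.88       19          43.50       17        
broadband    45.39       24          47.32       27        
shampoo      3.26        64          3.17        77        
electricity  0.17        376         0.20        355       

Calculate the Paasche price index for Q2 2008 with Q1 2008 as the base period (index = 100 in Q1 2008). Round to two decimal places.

Paasche price index uses current-period quantities as weights.
ΣP(Q2 2008)·Q(Q2 2008) = 17.81×36 + 2.17×69 + 43.50×17 + 47.32×27 + 3.17×77 + 0.20×355 = 641.16 + 149.73 + 739.5 + 1277.64 + 244.09 + 71 = 3123.12
ΣP(Q1 2008)·Q(Q2 2008) = 17.18×36 + 2.83×69 + 34.88×17 + 45.39×27 + 3.26×77 + 0.17×355 = 618.48 + 195.27 + 592.96 + 1225.53 + 251.02 + 60.35 = 2943.61
Index = 3123.12 / 2943.61 × 100 = 106.0983

106.10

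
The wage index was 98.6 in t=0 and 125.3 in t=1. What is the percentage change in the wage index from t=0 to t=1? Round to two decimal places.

Change = (125.3 − 98.6) / 98.6 × 100
       = 26.7 / 98.6 × 100 = 27.0791%

27.08%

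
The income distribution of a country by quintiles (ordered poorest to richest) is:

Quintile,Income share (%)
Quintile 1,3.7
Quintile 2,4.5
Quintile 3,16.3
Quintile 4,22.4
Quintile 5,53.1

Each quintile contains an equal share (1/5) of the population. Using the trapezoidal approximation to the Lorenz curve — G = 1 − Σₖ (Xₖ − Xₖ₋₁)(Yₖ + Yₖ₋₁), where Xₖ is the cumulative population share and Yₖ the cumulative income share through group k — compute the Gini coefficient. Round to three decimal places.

Cumulative income shares Yₖ: 0.0370, 0.0820, 0.2450, 0.4690, 1.0000
Σ (Xₖ−Xₖ₋₁)(Yₖ+Yₖ₋₁) = (1/5)(0.0370+0.0000) + (1/5)(0.0820+0.0370) + (1/5)(0.2450+0.0820) + (1/5)(0.4690+0.2450) + (1/5)(1.0000+0.4690)
  = 0.0074 + 0.0238 + 0.0654 + 0.1428 + 0.2938 = 0.5332
G = 1 − 0.5332 = 0.4668

0.467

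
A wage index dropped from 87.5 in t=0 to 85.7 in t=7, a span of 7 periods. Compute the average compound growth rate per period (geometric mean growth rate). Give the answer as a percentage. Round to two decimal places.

-0.30%

Growth factor = (85.7/87.5)^(1/7) = (0.979429)^(1/7) = 0.997035
Growth rate = 0.997035 − 1 = -0.002965 = -0.2965%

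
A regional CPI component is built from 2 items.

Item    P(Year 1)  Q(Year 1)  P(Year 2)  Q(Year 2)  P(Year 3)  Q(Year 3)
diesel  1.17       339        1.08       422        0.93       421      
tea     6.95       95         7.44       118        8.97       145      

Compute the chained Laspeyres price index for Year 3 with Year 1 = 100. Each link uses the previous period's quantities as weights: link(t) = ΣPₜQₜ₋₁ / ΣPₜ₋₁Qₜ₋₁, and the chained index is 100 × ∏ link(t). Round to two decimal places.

Link Year 1→Year 2:
ΣP(Year 2)Q(Year 1) = 1.08×339 + 7.44×95 = 366.12 + 706.8 = 1072.92
ΣP(Year 1)Q(Year 1) = 1.17×339 + 6.95×95 = 396.63 + 660.25 = 1056.88
link = 1072.92/1056.88 = 1.015177
Link Year 2→Year 3:
ΣP(Year 3)Q(Year 2) = 0.93×422 + 8.97×118 = 392.46 + 1058.46 = 1450.92
ΣP(Year 2)Q(Year 2) = 1.08×422 + 7.44×118 = 455.76 + 877.92 = 1333.68
link = 1450.92/1333.68 = 1.087907
Chained index = 100 × 1.015177 × 1.087907 = 110.4418

110.44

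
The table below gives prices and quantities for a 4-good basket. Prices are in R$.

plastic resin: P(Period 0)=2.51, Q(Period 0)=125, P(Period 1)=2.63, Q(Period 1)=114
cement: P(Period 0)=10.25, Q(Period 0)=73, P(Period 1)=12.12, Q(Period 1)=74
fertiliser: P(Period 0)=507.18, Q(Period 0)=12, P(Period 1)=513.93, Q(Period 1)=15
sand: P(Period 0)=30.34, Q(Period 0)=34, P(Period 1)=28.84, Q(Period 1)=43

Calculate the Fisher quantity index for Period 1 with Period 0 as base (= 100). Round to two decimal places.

Laspeyres component (base-period weights):
ΣP(Period 0)Q(Period 1) = 2.51×114 + 10.25×74 + 507.18×15 + 30.34×43 = 286.14 + 758.5 + 7607.7 + 1304.62 = 9956.96
ΣP(Period 0)Q(Period 0) = 2.51×125 + 10.25×73 + 507.18×12 + 30.34×34 = 313.75 + 748.25 + 6086.16 + 1031.56 = 8179.72
L = 9956.96 / 8179.72 × 100 = 121.7274
Paasche component (current-period weights):
ΣP(Period 1)Q(Period 1) = 2.63×114 + 12.12×74 + 513.93×15 + 28.84×43 = 299.82 + 896.88 + 7708.95 + 1240.12 = 10145.77
ΣP(Period 1)Q(Period 0) = 2.63×125 + 12.12×73 + 513.93×12 + 28.84×34 = 328.75 + 884.76 + 6167.16 + 980.56 = 8361.23
P = 10145.77 / 8361.23 × 100 = 121.3430
Fisher = √(L × P) = √(121.7274 × 121.3430) = 121.5351

121.54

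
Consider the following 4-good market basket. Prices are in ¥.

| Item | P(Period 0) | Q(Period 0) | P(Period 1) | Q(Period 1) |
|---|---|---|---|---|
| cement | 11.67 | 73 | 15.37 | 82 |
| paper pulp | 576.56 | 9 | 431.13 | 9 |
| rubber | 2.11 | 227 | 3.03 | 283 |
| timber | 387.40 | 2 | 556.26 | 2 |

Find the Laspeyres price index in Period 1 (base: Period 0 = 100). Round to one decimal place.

93.3

Laspeyres price index uses base-period quantities as weights.
ΣP(Period 1)·Q(Period 0) = 15.37×73 + 431.13×9 + 3.03×227 + 556.26×2 = 1122.01 + 3880.17 + 687.81 + 1112.52 = 6802.51
ΣP(Period 0)·Q(Period 0) = 11.67×73 + 576.56×9 + 2.11×227 + 387.40×2 = 851.91 + 5189.04 + 478.97 + 774.8 = 7294.72
Index = 6802.51 / 7294.72 × 100 = 93.2525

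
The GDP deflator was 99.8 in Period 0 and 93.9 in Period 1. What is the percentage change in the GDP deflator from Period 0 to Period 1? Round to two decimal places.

Change = (93.9 − 99.8) / 99.8 × 100
       = -5.9 / 99.8 × 100 = -5.9118%

-5.91%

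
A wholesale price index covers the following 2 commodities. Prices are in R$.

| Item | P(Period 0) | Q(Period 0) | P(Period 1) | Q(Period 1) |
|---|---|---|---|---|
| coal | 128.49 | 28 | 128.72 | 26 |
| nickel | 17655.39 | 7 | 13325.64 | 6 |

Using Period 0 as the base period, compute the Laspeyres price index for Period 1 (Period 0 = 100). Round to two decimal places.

76.18

Laspeyres price index uses base-period quantities as weights.
ΣP(Period 1)·Q(Period 0) = 128.72×28 + 13325.64×7 = 3604.16 + 93279.48 = 96883.64
ΣP(Period 0)·Q(Period 0) = 128.49×28 + 17655.39×7 = 3597.72 + 123587.73 = 127185.45
Index = 96883.64 / 127185.45 × 100 = 76.1751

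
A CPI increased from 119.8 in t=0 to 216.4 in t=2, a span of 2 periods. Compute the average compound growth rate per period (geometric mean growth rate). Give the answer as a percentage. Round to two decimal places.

34.40%

Growth factor = (216.4/119.8)^(1/2) = (1.806344)^(1/2) = 1.344003
Growth rate = 1.344003 − 1 = 0.344003 = 34.4003%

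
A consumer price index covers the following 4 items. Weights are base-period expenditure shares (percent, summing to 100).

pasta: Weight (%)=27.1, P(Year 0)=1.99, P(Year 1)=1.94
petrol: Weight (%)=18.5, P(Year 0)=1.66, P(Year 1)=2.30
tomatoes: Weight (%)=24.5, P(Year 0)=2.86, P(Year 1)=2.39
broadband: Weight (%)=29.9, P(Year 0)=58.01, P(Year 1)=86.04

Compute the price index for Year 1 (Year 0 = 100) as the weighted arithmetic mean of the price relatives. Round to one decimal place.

116.9

pasta: 27.1 × (1.94/1.99) = 27.1 × 0.974874 = 26.4191
petrol: 18.5 × (2.30/1.66) = 18.5 × 1.385542 = 25.6325
tomatoes: 24.5 × (2.39/2.86) = 24.5 × 0.835664 = 20.4738
broadband: 29.9 × (86.04/58.01) = 29.9 × 1.483193 = 44.3475
Index = Σ wᵢ·(p₁ᵢ/p₀ᵢ) = 26.4191 + 25.6325 + 20.4738 + 44.3475 = 116.8729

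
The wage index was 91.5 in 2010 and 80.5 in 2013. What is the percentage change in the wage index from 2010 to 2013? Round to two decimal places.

-12.02%

Change = (80.5 − 91.5) / 91.5 × 100
       = -11.0 / 91.5 × 100 = -12.0219%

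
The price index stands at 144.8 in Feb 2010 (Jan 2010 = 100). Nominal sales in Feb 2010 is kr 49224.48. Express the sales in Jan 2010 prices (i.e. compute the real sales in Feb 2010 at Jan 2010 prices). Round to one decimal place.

33994.8

Real = Nominal ÷ (Index/100) = 49224.48 ÷ (144.8/100)
     = 49224.48 ÷ 1.448 = 33994.8066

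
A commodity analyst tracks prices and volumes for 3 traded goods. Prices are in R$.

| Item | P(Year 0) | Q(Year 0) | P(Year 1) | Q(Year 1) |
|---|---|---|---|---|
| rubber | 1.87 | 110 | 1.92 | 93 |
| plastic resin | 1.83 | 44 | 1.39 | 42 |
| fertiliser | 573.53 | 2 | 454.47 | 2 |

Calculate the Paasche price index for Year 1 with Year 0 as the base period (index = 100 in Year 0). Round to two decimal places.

81.98

Paasche price index uses current-period quantities as weights.
ΣP(Year 1)·Q(Year 1) = 1.92×93 + 1.39×42 + 454.47×2 = 178.56 + 58.38 + 908.94 = 1145.88
ΣP(Year 0)·Q(Year 1) = 1.87×93 + 1.83×42 + 573.53×2 = 173.91 + 76.86 + 1147.06 = 1397.83
Index = 1145.88 / 1397.83 × 100 = 81.9756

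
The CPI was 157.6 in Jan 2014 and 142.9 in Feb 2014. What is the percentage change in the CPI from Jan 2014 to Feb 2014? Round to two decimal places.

Change = (142.9 − 157.6) / 157.6 × 100
       = -14.7 / 157.6 × 100 = -9.3274%

-9.33%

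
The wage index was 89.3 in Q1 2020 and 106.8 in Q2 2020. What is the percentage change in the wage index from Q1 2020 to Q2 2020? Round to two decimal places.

Change = (106.8 − 89.3) / 89.3 × 100
       = 17.5 / 89.3 × 100 = 19.5969%

19.60%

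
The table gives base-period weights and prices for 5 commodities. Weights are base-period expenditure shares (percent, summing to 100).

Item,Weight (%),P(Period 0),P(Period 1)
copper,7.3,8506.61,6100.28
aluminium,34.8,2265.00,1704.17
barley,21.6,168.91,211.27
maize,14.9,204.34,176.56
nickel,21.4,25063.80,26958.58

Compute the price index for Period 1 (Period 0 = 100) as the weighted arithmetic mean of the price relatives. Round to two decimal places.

94.33

copper: 7.3 × (6100.28/8506.61) = 7.3 × 0.717122 = 5.2350
aluminium: 34.8 × (1704.17/2265.00) = 34.8 × 0.752393 = 26.1833
barley: 21.6 × (211.27/168.91) = 21.6 × 1.250784 = 27.0169
maize: 14.9 × (176.56/204.34) = 14.9 × 0.864050 = 12.8743
nickel: 21.4 × (26958.58/25063.80) = 21.4 × 1.075598 = 23.0178
Index = Σ wᵢ·(p₁ᵢ/p₀ᵢ) = 5.2350 + 26.1833 + 27.0169 + 12.8743 + 23.0178 = 94.3274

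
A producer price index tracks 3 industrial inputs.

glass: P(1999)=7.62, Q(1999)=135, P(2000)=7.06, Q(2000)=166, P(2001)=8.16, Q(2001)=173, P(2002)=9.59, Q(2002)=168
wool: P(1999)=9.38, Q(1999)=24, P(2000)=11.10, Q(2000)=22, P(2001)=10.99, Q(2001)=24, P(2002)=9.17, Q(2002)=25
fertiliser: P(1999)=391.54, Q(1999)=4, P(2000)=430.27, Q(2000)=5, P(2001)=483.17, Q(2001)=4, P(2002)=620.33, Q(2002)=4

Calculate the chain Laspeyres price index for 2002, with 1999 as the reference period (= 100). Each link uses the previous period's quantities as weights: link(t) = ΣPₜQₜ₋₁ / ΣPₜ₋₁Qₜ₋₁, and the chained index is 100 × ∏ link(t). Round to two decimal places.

141.73

Link 1999→2000:
ΣP(2000)Q(1999) = 7.06×135 + 11.10×24 + 430.27×4 = 953.1 + 266.4 + 1721.08 = 2940.58
ΣP(1999)Q(1999) = 7.62×135 + 9.38×24 + 391.54×4 = 1028.7 + 225.12 + 1566.16 = 2819.98
link = 2940.58/2819.98 = 1.042766
Link 2000→2001:
ΣP(2001)Q(2000) = 8.16×166 + 10.99×22 + 483.17×5 = 1354.56 + 241.78 + 2415.85 = 4012.19
ΣP(2000)Q(2000) = 7.06×166 + 11.10×22 + 430.27×5 = 1171.96 + 244.2 + 2151.35 = 3567.51
link = 4012.19/3567.51 = 1.124647
Link 2001→2002:
ΣP(2002)Q(2001) = 9.59×173 + 9.17×24 + 620.33×4 = 1659.07 + 220.08 + 2481.32 = 4360.47
ΣP(2001)Q(2001) = 8.16×173 + 10.99×24 + 483.17×4 = 1411.68 + 263.76 + 1932.68 = 3608.12
link = 4360.47/3608.12 = 1.208516
Chained index = 100 × 1.042766 × 1.124647 × 1.208516 = 141.7280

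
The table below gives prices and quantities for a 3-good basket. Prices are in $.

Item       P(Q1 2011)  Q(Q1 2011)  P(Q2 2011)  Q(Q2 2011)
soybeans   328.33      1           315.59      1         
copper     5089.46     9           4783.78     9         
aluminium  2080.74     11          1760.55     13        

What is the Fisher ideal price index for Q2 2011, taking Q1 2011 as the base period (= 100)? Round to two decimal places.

Laspeyres component (base-period weights):
ΣP(Q2 2011)Q(Q1 2011) = 315.59×1 + 4783.78×9 + 1760.55×11 = 315.59 + 43054.02 + 19366.05 = 62735.66
ΣP(Q1 2011)Q(Q1 2011) = 328.33×1 + 5089.46×9 + 2080.74×11 = 328.33 + 45805.14 + 22888.14 = 69021.61
L = 62735.66 / 69021.61 × 100 = 90.8928
Paasche component (current-period weights):
ΣP(Q2 2011)Q(Q2 2011) = 315.59×1 + 4783.78×9 + 1760.55×13 = 315.59 + 43054.02 + 22887.15 = 66256.76
ΣP(Q1 2011)Q(Q2 2011) = 328.33×1 + 5089.46×9 + 2080.74×13 = 328.33 + 45805.14 + 27049.62 = 73183.09
P = 66256.76 / 73183.09 × 100 = 90.5356
Fisher = √(L × P) = √(90.8928 × 90.5356) = 90.7140

90.71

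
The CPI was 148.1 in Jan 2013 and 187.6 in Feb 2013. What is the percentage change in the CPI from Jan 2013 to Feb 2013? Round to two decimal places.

26.67%

Change = (187.6 − 148.1) / 148.1 × 100
       = 39.5 / 148.1 × 100 = 26.6712%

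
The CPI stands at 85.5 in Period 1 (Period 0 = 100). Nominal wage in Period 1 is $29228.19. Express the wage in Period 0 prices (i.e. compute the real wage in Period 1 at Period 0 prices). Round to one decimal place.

Real = Nominal ÷ (Index/100) = 29228.19 ÷ (85.5/100)
     = 29228.19 ÷ 0.855 = 34185.0175

34185.0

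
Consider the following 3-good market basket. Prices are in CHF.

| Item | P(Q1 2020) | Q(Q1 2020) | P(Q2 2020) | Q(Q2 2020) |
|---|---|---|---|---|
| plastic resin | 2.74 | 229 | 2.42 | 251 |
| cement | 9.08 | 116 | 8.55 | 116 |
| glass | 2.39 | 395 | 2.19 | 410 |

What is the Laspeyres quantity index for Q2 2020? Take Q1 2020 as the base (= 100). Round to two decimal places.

Laspeyres quantity index uses base-period prices as weights.
ΣP(Q1 2020)·Q(Q2 2020) = 2.74×251 + 9.08×116 + 2.39×410 = 687.74 + 1053.28 + 979.9 = 2720.92
ΣP(Q1 2020)·Q(Q1 2020) = 2.74×229 + 9.08×116 + 2.39×395 = 627.46 + 1053.28 + 944.05 = 2624.79
Index = 2720.92 / 2624.79 × 100 = 103.6624

103.66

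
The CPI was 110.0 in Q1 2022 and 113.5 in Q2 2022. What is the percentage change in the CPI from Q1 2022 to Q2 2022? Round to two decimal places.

3.18%

Change = (113.5 − 110.0) / 110.0 × 100
       = 3.5 / 110.0 × 100 = 3.1818%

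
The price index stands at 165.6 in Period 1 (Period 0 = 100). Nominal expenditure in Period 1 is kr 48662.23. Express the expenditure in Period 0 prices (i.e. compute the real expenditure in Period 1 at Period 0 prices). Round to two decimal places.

29385.40

Real = Nominal ÷ (Index/100) = 48662.23 ÷ (165.6/100)
     = 48662.23 ÷ 1.656 = 29385.4046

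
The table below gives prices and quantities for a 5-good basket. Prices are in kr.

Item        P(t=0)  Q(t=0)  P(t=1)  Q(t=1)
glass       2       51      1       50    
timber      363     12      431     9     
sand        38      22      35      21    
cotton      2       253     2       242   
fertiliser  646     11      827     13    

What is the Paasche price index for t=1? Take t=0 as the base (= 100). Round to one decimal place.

Paasche price index uses current-period quantities as weights.
ΣP(t=1)·Q(t=1) = 1×50 + 431×9 + 35×21 + 2×242 + 827×13 = 50 + 3879 + 735 + 484 + 10751 = 15899
ΣP(t=0)·Q(t=1) = 2×50 + 363×9 + 38×21 + 2×242 + 646×13 = 100 + 3267 + 798 + 484 + 8398 = 13047
Index = 15899 / 13047 × 100 = 121.8594

121.9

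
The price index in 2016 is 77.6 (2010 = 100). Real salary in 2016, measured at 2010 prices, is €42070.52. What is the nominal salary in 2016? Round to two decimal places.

32646.72

Nominal = Real × (Index/100) = 42070.52 × (77.6/100)
        = 42070.52 × 0.776 = 32646.7235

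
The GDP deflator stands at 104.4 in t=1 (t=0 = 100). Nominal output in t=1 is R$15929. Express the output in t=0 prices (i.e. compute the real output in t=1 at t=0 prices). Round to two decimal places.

15257.66

Real = Nominal ÷ (Index/100) = 15929 ÷ (104.4/100)
     = 15929 ÷ 1.044 = 15257.6628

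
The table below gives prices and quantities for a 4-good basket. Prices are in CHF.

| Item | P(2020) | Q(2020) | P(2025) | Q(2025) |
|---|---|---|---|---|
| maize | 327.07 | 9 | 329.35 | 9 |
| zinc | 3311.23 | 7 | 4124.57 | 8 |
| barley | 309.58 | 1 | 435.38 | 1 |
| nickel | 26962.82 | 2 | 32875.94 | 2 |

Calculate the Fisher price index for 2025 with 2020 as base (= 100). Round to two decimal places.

122.04

Laspeyres component (base-period weights):
ΣP(2025)Q(2020) = 329.35×9 + 4124.57×7 + 435.38×1 + 32875.94×2 = 2964.15 + 28871.99 + 435.38 + 65751.88 = 98023.4
ΣP(2020)Q(2020) = 327.07×9 + 3311.23×7 + 309.58×1 + 26962.82×2 = 2943.63 + 23178.61 + 309.58 + 53925.64 = 80357.46
L = 98023.4 / 80357.46 × 100 = 121.9842
Paasche component (current-period weights):
ΣP(2025)Q(2025) = 329.35×9 + 4124.57×8 + 435.38×1 + 32875.94×2 = 2964.15 + 32996.56 + 435.38 + 65751.88 = 102147.97
ΣP(2020)Q(2025) = 327.07×9 + 3311.23×8 + 309.58×1 + 26962.82×2 = 2943.63 + 26489.84 + 309.58 + 53925.64 = 83668.69
P = 102147.97 / 83668.69 × 100 = 122.0863
Fisher = √(L × P) = √(121.9842 × 122.0863) = 122.0352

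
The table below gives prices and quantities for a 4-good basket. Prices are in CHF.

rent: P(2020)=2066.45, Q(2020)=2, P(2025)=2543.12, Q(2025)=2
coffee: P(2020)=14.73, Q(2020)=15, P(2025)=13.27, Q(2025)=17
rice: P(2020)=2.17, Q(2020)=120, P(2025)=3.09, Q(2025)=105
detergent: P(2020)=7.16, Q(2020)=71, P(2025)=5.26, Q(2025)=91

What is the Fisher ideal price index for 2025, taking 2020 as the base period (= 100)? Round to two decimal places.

116.95

Laspeyres component (base-period weights):
ΣP(2025)Q(2020) = 2543.12×2 + 13.27×15 + 3.09×120 + 5.26×71 = 5086.24 + 199.05 + 370.8 + 373.46 = 6029.55
ΣP(2020)Q(2020) = 2066.45×2 + 14.73×15 + 2.17×120 + 7.16×71 = 4132.9 + 220.95 + 260.4 + 508.36 = 5122.61
L = 6029.55 / 5122.61 × 100 = 117.7046
Paasche component (current-period weights):
ΣP(2025)Q(2025) = 2543.12×2 + 13.27×17 + 3.09×105 + 5.26×91 = 5086.24 + 225.59 + 324.45 + 478.66 = 6114.94
ΣP(2020)Q(2025) = 2066.45×2 + 14.73×17 + 2.17×105 + 7.16×91 = 4132.9 + 250.41 + 227.85 + 651.56 = 5262.72
P = 6114.94 / 5262.72 × 100 = 116.1935
Fisher = √(L × P) = √(117.7046 × 116.1935) = 116.9466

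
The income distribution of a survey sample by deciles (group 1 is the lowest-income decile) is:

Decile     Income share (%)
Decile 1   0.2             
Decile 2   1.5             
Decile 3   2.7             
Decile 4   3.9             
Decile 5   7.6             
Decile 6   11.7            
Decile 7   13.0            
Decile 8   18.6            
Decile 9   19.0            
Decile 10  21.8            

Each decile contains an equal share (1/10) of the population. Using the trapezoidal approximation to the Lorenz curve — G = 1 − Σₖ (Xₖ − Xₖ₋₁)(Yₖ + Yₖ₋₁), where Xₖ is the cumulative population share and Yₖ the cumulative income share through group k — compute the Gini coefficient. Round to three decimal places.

0.428

Cumulative income shares Yₖ: 0.0020, 0.0170, 0.0440, 0.0830, 0.1590, 0.2760, 0.4060, 0.5920, 0.7820, 1.0000
Σ (Xₖ−Xₖ₋₁)(Yₖ+Yₖ₋₁) = (1/10)(0.0020+0.0000) + (1/10)(0.0170+0.0020) + (1/10)(0.0440+0.0170) + (1/10)(0.0830+0.0440) + (1/10)(0.1590+0.0830) + (1/10)(0.2760+0.1590) + (1/10)(0.4060+0.2760) + (1/10)(0.5920+0.4060) + (1/10)(0.7820+0.5920) + (1/10)(1.0000+0.7820)
  = 0.0002 + 0.0019 + 0.0061 + 0.0127 + 0.0242 + 0.0435 + 0.0682 + 0.0998 + 0.1374 + 0.1782 = 0.5722
G = 1 − 0.5722 = 0.4278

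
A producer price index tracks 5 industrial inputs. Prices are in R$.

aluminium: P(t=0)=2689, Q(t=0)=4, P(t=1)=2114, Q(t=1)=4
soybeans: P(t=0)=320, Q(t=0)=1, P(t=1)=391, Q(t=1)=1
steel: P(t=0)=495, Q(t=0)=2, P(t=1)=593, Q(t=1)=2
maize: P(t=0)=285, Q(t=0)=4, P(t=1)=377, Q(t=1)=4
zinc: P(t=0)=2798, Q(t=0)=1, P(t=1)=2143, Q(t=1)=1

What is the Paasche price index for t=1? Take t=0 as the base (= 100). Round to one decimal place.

85.5

Paasche price index uses current-period quantities as weights.
ΣP(t=1)·Q(t=1) = 2114×4 + 391×1 + 593×2 + 377×4 + 2143×1 = 8456 + 391 + 1186 + 1508 + 2143 = 13684
ΣP(t=0)·Q(t=1) = 2689×4 + 320×1 + 495×2 + 285×4 + 2798×1 = 10756 + 320 + 990 + 1140 + 2798 = 16004
Index = 13684 / 16004 × 100 = 85.5036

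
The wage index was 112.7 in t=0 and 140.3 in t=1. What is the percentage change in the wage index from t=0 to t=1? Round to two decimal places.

24.49%

Change = (140.3 − 112.7) / 112.7 × 100
       = 27.6 / 112.7 × 100 = 24.4898%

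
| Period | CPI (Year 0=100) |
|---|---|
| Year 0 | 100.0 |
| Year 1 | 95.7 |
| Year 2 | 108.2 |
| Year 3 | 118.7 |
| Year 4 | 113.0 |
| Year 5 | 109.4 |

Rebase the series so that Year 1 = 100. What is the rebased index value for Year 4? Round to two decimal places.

118.08

Rebased(Year 4) = 113.0 / 95.7 × 100 = 118.0773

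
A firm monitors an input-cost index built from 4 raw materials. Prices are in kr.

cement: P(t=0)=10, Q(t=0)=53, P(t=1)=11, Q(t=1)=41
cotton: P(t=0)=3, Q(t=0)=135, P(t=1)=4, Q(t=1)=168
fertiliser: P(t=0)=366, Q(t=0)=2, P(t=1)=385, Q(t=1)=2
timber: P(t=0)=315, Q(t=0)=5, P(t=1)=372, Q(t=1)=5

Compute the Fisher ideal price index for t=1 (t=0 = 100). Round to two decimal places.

116.14

Laspeyres component (base-period weights):
ΣP(t=1)Q(t=0) = 11×53 + 4×135 + 385×2 + 372×5 = 583 + 540 + 770 + 1860 = 3753
ΣP(t=0)Q(t=0) = 10×53 + 3×135 + 366×2 + 315×5 = 530 + 405 + 732 + 1575 = 3242
L = 3753 / 3242 × 100 = 115.7619
Paasche component (current-period weights):
ΣP(t=1)Q(t=1) = 11×41 + 4×168 + 385×2 + 372×5 = 451 + 672 + 770 + 1860 = 3753
ΣP(t=0)Q(t=1) = 10×41 + 3×168 + 366×2 + 315×5 = 410 + 504 + 732 + 1575 = 3221
P = 3753 / 3221 × 100 = 116.5166
Fisher = √(L × P) = √(115.7619 × 116.5166) = 116.1386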